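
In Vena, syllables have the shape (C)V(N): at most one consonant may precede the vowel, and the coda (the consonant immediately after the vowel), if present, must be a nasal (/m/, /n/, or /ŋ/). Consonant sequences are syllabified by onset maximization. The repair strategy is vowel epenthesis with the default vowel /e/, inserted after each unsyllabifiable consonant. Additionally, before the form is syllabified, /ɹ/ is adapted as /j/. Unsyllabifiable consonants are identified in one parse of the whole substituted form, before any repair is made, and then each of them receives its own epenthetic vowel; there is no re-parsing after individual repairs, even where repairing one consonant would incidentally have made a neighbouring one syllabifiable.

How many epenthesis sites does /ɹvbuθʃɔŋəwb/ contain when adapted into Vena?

After substitution the input is /jvbuθʃɔŋəwb/.
The unsyllabifiable consonants are /j/, /v/, /θ/, /w/, /b/; each receives one epenthetic vowel.

5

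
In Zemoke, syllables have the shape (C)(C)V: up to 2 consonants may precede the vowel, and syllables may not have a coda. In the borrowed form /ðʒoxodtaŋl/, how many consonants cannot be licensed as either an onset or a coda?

Under (C)(C)V, the unsyllabifiable consonants are /ŋ/, /l/ (no codas are permitted; onsets may contain at most 2 consonants).

2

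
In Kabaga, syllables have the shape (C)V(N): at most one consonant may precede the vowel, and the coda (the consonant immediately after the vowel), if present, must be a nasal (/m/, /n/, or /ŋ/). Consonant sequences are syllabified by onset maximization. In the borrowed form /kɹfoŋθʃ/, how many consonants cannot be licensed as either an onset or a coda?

Syllabifying with onset maximization leaves /k/, /ɹ/, /θ/, /ʃ/ stranded (only a nasal (/m/, /n/, or /ŋ/) is licensed in coda position; onsets are limited to one consonant).

4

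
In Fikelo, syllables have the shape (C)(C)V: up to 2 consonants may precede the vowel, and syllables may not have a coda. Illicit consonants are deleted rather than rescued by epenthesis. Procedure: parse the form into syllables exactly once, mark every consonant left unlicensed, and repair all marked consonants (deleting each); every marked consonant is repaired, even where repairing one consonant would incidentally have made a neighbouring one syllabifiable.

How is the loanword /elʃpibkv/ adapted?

eʃpi

The consonants /l/, /b/, /k/, /v/ cannot be parsed into a legal (C)(C)V syllable (no codas are permitted; onsets may contain at most 2 consonants).
Deleting the stranded consonants removes /l/, /b/, /k/, /v/.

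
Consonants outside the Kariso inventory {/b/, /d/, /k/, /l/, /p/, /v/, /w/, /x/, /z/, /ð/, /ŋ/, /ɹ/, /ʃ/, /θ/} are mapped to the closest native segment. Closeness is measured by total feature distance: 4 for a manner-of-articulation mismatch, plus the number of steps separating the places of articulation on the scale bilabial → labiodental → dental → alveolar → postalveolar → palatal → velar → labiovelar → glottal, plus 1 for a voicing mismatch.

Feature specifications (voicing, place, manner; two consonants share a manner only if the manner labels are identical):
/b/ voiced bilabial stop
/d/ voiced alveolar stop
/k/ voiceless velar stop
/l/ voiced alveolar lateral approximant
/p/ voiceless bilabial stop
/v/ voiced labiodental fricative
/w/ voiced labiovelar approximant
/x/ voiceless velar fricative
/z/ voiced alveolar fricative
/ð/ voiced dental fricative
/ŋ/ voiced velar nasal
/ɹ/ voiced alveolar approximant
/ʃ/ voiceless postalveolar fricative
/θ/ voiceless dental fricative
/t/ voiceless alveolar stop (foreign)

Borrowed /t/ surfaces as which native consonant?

d

/d/ is closest: same manner (stop), place distance 0 (alveolar→alveolar), voicing differs (+1); total 1. Next closest is /k/ at distance 3.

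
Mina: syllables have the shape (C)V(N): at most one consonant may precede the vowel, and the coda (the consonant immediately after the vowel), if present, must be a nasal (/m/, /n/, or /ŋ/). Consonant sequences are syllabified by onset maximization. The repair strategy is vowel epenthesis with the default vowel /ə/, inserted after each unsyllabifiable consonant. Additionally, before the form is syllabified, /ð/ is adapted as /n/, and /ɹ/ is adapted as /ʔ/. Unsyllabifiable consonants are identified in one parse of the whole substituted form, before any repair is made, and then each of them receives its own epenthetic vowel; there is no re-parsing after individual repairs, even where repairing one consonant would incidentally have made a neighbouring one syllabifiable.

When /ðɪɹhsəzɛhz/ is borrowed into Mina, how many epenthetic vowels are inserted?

4

After substitution the input is /nɪʔhsəzɛhz/.
The unsyllabifiable consonants are /ʔ/, /h/, /h/, /z/; each receives one epenthetic vowel.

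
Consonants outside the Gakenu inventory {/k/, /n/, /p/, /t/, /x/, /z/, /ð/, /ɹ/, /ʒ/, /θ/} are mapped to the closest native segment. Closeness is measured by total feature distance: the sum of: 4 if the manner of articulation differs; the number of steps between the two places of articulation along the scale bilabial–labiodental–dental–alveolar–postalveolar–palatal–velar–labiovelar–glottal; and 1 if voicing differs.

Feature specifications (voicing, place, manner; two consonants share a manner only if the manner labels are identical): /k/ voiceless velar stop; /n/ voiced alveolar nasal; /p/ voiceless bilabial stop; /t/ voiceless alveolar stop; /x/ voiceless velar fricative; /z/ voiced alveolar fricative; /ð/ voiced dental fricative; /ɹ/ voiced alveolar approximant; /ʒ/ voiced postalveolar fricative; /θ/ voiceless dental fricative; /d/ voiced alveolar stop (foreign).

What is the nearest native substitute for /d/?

/t/ is closest: same manner (stop), place distance 0 (alveolar→alveolar), voicing differs (+1); total 1. Next closest is /k/ at distance 4.

t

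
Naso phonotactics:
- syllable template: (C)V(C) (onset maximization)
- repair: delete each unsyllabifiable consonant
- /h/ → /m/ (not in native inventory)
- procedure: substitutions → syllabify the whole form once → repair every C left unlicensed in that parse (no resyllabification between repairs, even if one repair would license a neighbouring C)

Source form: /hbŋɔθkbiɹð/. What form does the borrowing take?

ŋɔθbiɹ

Substitution: /h/ → /m/, giving /mbŋɔθkbiɹð/.
Under (C)V(C), the unsyllabifiable consonants are /m/, /b/, /k/, /ð/ (at most one coda consonant is licensed; onsets are limited to one consonant).
Each unlicensed consonant is deleted: /m/, /b/, /k/, /ð/.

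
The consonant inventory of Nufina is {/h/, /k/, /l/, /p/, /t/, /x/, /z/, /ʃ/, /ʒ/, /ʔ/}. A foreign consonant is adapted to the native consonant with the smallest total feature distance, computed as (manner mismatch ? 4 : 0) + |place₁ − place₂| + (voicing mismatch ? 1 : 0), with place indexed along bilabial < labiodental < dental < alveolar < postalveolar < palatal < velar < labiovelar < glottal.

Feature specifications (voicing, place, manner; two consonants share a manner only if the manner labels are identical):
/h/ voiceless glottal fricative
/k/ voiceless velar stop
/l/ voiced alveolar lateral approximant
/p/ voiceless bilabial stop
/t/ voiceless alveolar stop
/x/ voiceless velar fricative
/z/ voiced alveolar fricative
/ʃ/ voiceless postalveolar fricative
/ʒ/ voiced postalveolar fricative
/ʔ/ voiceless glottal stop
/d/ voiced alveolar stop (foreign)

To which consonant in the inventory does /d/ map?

/t/ is closest: same manner (stop), place distance 0 (alveolar→alveolar), voicing differs (+1); total 1. Next closest is /k/ at distance 4.

t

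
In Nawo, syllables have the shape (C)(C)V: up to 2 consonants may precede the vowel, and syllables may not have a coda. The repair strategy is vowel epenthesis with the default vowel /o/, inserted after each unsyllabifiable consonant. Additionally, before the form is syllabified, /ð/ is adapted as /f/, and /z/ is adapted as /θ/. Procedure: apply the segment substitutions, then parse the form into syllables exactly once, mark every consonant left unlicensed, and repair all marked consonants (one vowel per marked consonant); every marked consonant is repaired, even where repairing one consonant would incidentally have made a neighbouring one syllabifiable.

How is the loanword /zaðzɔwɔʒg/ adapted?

θafθɔwɔʒogo

Substitution: /z/ → /θ/, /ð/ → /f/, giving /θafθɔwɔʒg/.
The consonants /ʒ/, /g/ cannot be parsed into a legal (C)(C)V syllable (no codas are permitted; onsets may contain at most 2 consonants).
Each unlicensed consonant becomes the onset of a new syllable: /ʒ/ → /ʒo/, /g/ → /go/.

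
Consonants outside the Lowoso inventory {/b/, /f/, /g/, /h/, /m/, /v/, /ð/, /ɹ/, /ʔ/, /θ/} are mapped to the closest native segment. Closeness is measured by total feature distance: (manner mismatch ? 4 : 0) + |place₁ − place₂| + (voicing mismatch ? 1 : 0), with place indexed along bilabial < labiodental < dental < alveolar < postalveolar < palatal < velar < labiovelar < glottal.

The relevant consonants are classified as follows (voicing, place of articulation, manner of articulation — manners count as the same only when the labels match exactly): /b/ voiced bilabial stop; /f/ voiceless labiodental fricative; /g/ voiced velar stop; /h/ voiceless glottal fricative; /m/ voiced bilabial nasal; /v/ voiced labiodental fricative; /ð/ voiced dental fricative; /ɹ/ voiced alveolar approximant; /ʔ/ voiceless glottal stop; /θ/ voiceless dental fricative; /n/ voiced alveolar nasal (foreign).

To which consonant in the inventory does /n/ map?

/m/ is closest: same manner (nasal), place distance 3 (alveolar→bilabial), same voicing; total 3. Next closest is /ɹ/ at distance 4.

m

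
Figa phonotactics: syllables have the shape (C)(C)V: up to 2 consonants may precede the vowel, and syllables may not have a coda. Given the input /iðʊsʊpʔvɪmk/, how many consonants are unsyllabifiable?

Syllabifying with onset maximization leaves /p/, /m/, /k/ stranded (no codas are permitted; onsets may contain at most 2 consonants).

3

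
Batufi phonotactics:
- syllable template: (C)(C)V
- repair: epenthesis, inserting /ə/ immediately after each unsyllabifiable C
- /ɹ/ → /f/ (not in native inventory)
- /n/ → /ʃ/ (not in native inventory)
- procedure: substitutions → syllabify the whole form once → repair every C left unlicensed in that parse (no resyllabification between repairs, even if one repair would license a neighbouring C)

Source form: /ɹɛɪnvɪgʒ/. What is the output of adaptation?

fɛɪʃvɪgəʒə

Substitution: /ɹ/ → /f/, /n/ → /ʃ/, giving /fɛɪʃvɪgʒ/.
Under (C)(C)V, the unsyllabifiable consonants are /g/, /ʒ/ (no codas are permitted; onsets may contain at most 2 consonants).
Each unlicensed consonant becomes the onset of a new syllable: /g/ → /gə/, /ʒ/ → /ʒə/.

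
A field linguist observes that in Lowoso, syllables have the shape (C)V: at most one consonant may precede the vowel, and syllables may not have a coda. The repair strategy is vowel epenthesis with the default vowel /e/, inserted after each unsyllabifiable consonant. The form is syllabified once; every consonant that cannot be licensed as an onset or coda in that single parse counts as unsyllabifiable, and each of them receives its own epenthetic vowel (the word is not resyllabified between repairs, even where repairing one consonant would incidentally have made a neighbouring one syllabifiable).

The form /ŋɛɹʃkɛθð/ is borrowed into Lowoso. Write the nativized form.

ŋɛɹeʃekɛθeðe

Under (C)V, the unsyllabifiable consonants are /ɹ/, /ʃ/, /θ/, /ð/ (no codas are permitted; onsets are limited to one consonant).
Inserting the epenthetic vowel yields /ɹ/ → /ɹe/, /ʃ/ → /ʃe/, /θ/ → /θe/, /ð/ → /ðe/.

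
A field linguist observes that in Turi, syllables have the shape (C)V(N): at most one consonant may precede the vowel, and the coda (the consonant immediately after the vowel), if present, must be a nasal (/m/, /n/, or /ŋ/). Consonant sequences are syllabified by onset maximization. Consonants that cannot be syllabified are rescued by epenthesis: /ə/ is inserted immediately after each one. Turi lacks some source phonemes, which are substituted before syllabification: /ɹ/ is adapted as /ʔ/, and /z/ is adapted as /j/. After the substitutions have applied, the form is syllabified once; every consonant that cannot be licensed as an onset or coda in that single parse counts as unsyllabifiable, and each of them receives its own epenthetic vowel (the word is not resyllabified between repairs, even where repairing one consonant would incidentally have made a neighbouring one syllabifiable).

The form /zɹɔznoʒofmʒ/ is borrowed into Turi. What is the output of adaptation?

jəʔɔjənoʒofəməʒə

Substitution: /z/ → /j/, /ɹ/ → /ʔ/, giving /jʔɔjnoʒofmʒ/.
Syllabifying with onset maximization leaves /j/, /j/, /f/, /m/, /ʒ/ stranded (only a nasal (/m/, /n/, or /ŋ/) is licensed in coda position; onsets are limited to one consonant).
Epenthesis after each stranded consonant: /j/ → /jə/, /j/ → /jə/, /f/ → /fə/, /m/ → /mə/, /ʒ/ → /ʒə/.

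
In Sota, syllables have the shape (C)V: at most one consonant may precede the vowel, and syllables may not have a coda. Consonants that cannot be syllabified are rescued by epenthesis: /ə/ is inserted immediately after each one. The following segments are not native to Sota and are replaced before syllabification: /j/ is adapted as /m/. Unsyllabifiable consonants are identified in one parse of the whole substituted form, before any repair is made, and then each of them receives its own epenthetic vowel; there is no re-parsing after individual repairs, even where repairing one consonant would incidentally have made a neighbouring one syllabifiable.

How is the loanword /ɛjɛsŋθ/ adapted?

ɛmɛsəŋəθə

Substitution: /j/ → /m/, giving /ɛmɛsŋθ/.
Under (C)V, the unsyllabifiable consonants are /s/, /ŋ/, /θ/ (no codas are permitted; onsets are limited to one consonant).
Inserting the epenthetic vowel yields /s/ → /sə/, /ŋ/ → /ŋə/, /θ/ → /θə/.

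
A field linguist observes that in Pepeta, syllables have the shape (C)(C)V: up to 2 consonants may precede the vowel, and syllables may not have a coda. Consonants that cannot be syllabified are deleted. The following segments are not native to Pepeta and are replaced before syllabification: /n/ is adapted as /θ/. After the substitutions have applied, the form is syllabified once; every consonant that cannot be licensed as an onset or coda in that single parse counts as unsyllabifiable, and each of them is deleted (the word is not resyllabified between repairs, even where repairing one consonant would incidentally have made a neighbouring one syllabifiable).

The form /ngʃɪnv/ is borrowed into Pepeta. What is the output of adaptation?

gʃɪ

Substitution: /n/ → /θ/, giving /θgʃɪθv/.
The consonants /θ/, /θ/, /v/ cannot be parsed into a legal (C)(C)V syllable (no codas are permitted; onsets may contain at most 2 consonants).
Deleting the stranded consonants removes /θ/, /θ/, /v/.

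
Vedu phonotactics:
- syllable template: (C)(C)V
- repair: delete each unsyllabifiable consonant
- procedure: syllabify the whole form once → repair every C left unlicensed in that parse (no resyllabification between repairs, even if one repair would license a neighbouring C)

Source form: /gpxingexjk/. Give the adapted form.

pxinge

Under (C)(C)V, the unsyllabifiable consonants are /g/, /x/, /j/, /k/ (no codas are permitted; onsets may contain at most 2 consonants).
Deleting the stranded consonants removes /g/, /x/, /j/, /k/.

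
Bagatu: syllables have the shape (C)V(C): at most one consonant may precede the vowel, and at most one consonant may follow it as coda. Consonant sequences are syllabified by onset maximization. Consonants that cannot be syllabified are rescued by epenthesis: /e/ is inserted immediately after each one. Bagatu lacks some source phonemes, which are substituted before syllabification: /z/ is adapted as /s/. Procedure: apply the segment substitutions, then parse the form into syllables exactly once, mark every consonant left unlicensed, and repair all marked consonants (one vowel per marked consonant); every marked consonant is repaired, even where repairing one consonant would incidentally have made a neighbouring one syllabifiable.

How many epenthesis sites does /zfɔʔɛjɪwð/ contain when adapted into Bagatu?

2

After substitution the input is /sfɔʔɛjɪwð/.
The unsyllabifiable consonants are /s/, /ð/; each receives one epenthetic vowel.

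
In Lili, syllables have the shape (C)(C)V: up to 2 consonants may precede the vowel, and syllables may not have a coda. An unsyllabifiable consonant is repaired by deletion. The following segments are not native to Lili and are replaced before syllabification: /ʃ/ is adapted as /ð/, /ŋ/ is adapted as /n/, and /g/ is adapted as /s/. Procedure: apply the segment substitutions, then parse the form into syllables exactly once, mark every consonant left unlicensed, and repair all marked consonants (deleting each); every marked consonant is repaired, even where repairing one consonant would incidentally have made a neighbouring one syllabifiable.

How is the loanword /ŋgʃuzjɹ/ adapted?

sðu

Substitution: /ŋ/ → /n/, /g/ → /s/, /ʃ/ → /ð/, giving /nsðuzjɹ/.
The consonants /n/, /z/, /j/, /ɹ/ cannot be parsed into a legal (C)(C)V syllable (no codas are permitted; onsets may contain at most 2 consonants).
Deletion applies to /n/, /z/, /j/, /ɹ/.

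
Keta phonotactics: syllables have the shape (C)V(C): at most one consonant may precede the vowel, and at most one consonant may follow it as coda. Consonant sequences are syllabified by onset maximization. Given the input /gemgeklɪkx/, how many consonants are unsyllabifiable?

Under (C)V(C), the unsyllabifiable consonants are /x/ (at most one coda consonant is licensed; onsets are limited to one consonant).

1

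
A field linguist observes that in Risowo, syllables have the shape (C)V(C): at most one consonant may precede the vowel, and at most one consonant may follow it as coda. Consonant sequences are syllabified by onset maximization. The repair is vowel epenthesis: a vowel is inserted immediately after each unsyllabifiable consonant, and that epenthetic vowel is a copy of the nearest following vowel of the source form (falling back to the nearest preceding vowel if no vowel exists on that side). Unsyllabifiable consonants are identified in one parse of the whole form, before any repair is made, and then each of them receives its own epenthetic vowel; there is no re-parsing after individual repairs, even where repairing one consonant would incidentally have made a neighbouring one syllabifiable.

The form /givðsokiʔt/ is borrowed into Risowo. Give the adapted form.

The consonants /ð/, /t/ cannot be parsed into a legal (C)V(C) syllable (at most one coda consonant is licensed; onsets are limited to one consonant).
Inserting the epenthetic vowel yields /ð/ → /ðo/, /t/ → /ti/.

givðosokiʔti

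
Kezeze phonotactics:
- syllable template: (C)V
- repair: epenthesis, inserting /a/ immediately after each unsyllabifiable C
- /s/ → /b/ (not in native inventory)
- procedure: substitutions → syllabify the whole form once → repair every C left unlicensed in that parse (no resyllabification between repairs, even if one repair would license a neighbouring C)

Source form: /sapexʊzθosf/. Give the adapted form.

Substitution: /s/ → /b/, giving /bapexʊzθobf/.
Under (C)V, the unsyllabifiable consonants are /z/, /b/, /f/ (no codas are permitted; onsets are limited to one consonant).
Epenthesis after each stranded consonant: /z/ → /za/, /b/ → /ba/, /f/ → /fa/.

bapexʊzaθobafa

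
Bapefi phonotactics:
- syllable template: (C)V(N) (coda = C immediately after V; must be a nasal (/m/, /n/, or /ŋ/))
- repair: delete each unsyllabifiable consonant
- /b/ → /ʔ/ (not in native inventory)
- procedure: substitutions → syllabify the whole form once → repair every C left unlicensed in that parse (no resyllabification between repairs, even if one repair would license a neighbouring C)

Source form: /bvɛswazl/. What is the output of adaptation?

Substitution: /b/ → /ʔ/, giving /ʔvɛswazl/.
Syllabifying with onset maximization leaves /ʔ/, /s/, /z/, /l/ stranded (only a nasal (/m/, /n/, or /ŋ/) is licensed in coda position; onsets are limited to one consonant).
Each unlicensed consonant is deleted: /ʔ/, /s/, /z/, /l/.

vɛwa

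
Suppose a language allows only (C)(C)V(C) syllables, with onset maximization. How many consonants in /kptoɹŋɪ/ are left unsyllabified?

1

Syllabifying with onset maximization leaves /k/ stranded (at most one coda consonant is licensed; onsets may contain at most 2 consonants).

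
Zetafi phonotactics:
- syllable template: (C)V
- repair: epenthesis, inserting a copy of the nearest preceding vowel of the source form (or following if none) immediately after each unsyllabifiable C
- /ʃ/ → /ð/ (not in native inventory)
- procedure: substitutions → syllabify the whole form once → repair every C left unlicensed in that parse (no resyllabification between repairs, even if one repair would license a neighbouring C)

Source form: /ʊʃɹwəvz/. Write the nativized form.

ʊðʊɹʊwəvəzə

Substitution: /ʃ/ → /ð/, giving /ʊðɹwəvz/.
Syllabifying with onset maximization leaves /ð/, /ɹ/, /v/, /z/ stranded (no codas are permitted; onsets are limited to one consonant).
Epenthesis after each stranded consonant: /ð/ → /ðʊ/, /ɹ/ → /ɹʊ/, /v/ → /və/, /z/ → /zə/.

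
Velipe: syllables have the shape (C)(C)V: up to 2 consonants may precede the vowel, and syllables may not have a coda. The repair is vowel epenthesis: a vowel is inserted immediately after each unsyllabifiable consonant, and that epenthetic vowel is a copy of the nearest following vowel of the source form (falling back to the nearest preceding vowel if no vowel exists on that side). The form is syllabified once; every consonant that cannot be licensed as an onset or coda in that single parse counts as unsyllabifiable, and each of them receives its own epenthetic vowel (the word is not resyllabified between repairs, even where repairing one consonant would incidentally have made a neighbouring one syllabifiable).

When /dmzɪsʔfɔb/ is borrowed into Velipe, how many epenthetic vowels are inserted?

3

The unsyllabifiable consonants are /d/, /s/, /b/; each receives one epenthetic vowel.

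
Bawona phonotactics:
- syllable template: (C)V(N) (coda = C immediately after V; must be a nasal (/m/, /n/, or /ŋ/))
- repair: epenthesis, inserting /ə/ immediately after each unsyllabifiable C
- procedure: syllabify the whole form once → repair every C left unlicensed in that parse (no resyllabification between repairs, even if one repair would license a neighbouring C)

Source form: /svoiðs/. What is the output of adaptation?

The consonants /s/, /ð/, /s/ cannot be parsed into a legal (C)V(N) syllable (only a nasal (/m/, /n/, or /ŋ/) is licensed in coda position; onsets are limited to one consonant).
Epenthesis after each stranded consonant: /s/ → /sə/, /ð/ → /ðə/, /s/ → /sə/.

səvoiðəsə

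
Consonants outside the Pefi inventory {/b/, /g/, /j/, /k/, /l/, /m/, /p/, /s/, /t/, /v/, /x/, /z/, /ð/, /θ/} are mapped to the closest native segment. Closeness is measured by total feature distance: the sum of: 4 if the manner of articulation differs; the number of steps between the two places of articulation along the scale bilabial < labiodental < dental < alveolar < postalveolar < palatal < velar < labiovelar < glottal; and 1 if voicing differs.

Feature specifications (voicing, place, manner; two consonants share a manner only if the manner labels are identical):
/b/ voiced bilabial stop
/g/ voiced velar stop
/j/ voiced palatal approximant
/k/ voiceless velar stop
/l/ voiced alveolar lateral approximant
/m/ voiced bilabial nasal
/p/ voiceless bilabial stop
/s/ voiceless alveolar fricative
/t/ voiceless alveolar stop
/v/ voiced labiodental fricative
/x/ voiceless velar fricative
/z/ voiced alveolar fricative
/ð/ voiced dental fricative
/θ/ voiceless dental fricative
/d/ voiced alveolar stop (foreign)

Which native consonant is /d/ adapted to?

/t/ is closest: same manner (stop), place distance 0 (alveolar→alveolar), voicing differs (+1); total 1. Next closest is /b/ at distance 3.

t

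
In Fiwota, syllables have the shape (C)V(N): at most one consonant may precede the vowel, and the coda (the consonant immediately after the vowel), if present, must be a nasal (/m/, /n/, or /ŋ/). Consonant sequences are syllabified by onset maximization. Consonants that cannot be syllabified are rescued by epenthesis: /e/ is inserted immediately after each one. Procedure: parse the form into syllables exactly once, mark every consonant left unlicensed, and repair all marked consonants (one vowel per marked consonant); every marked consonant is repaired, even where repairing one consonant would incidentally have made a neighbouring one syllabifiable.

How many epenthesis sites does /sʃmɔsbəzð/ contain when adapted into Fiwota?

The unsyllabifiable consonants are /s/, /ʃ/, /s/, /z/, /ð/; each receives one epenthetic vowel.

5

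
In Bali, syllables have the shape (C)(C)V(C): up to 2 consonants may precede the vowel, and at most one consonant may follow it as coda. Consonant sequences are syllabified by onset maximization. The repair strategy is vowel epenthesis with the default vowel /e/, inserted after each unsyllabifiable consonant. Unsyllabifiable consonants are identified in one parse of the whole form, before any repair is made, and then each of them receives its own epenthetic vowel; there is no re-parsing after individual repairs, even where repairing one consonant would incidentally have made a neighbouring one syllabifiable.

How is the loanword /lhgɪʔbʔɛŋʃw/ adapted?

Syllabifying with onset maximization leaves /l/, /ʃ/, /w/ stranded (at most one coda consonant is licensed; onsets may contain at most 2 consonants).
Epenthesis after each stranded consonant: /l/ → /le/, /ʃ/ → /ʃe/, /w/ → /we/.

lehgɪʔbʔɛŋʃewe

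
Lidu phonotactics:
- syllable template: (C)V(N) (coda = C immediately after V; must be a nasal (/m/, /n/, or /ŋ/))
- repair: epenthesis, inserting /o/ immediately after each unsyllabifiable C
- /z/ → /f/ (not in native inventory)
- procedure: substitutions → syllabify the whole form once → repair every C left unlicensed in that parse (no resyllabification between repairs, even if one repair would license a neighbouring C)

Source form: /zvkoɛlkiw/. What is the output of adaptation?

fovokoɛlokiwo

Substitution: /z/ → /f/, giving /fvkoɛlkiw/.
The consonants /f/, /v/, /l/, /w/ cannot be parsed into a legal (C)V(N) syllable (only a nasal (/m/, /n/, or /ŋ/) is licensed in coda position; onsets are limited to one consonant).
Each unlicensed consonant becomes the onset of a new syllable: /f/ → /fo/, /v/ → /vo/, /l/ → /lo/, /w/ → /wo/.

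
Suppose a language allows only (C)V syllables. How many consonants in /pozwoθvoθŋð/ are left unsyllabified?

5

Syllabifying with onset maximization leaves /z/, /θ/, /θ/, /ŋ/, /ð/ stranded (no codas are permitted; onsets are limited to one consonant).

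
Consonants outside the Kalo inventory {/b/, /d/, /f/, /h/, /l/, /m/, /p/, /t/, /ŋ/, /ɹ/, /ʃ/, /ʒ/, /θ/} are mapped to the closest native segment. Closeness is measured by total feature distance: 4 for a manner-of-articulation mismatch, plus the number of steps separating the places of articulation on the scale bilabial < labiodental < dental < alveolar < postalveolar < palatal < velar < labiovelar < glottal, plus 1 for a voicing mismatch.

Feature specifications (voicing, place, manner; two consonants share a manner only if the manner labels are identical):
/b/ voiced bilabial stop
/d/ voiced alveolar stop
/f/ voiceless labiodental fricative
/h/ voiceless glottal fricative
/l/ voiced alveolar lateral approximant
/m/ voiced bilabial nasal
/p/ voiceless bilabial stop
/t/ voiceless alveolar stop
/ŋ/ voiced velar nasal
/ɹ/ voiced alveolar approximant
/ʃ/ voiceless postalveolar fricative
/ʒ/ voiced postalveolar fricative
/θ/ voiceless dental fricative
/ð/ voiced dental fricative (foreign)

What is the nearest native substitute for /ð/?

θ

/θ/ is closest: same manner (fricative), place distance 0 (dental→dental), voicing differs (+1); total 1. Next closest is /f/ at distance 2.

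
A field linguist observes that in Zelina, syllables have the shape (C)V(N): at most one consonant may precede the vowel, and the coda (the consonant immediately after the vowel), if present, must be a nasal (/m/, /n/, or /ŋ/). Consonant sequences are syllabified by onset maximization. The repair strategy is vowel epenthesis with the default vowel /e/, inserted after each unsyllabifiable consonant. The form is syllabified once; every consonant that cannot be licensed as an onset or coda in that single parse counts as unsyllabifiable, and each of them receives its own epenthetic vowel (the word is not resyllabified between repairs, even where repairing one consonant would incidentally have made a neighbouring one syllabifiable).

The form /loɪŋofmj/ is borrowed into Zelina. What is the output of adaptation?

The consonants /f/, /m/, /j/ cannot be parsed into a legal (C)V(N) syllable (only a nasal (/m/, /n/, or /ŋ/) is licensed in coda position; onsets are limited to one consonant).
Each unlicensed consonant becomes the onset of a new syllable: /f/ → /fe/, /m/ → /me/, /j/ → /je/.

loɪŋofemeje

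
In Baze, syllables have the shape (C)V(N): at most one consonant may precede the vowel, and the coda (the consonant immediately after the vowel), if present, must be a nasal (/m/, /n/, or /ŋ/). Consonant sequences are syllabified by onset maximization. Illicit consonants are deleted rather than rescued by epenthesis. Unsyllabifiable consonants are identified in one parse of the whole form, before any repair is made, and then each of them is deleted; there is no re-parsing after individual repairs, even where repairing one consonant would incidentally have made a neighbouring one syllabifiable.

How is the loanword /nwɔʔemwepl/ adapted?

wɔʔemwe

Under (C)V(N), the unsyllabifiable consonants are /n/, /p/, /l/ (only a nasal (/m/, /n/, or /ŋ/) is licensed in coda position; onsets are limited to one consonant).
Deletion applies to /n/, /p/, /l/.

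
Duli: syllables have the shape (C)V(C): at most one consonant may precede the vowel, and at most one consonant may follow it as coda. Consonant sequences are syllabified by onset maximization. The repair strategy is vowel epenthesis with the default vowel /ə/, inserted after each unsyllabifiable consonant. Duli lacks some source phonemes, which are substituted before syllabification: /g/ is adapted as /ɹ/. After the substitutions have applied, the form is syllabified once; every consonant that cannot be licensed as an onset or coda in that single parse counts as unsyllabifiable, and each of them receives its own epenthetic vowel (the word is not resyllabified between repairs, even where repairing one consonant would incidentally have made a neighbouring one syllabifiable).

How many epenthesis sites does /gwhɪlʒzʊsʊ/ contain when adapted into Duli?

3

After substitution the input is /ɹwhɪlʒzʊsʊ/.
The unsyllabifiable consonants are /ɹ/, /w/, /ʒ/; each receives one epenthetic vowel.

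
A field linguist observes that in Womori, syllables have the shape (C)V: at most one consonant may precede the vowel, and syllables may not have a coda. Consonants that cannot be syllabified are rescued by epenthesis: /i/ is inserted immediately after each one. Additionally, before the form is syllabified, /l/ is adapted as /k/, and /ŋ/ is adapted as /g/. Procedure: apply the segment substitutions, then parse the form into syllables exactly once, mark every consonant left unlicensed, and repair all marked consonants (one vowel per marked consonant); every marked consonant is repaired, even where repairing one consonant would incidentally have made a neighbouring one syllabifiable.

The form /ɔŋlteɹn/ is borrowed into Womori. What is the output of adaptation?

ɔgikiteɹini

Substitution: /ŋ/ → /g/, /l/ → /k/, giving /ɔgkteɹn/.
Syllabifying with onset maximization leaves /g/, /k/, /ɹ/, /n/ stranded (no codas are permitted; onsets are limited to one consonant).
Inserting the epenthetic vowel yields /g/ → /gi/, /k/ → /ki/, /ɹ/ → /ɹi/, /n/ → /ni/.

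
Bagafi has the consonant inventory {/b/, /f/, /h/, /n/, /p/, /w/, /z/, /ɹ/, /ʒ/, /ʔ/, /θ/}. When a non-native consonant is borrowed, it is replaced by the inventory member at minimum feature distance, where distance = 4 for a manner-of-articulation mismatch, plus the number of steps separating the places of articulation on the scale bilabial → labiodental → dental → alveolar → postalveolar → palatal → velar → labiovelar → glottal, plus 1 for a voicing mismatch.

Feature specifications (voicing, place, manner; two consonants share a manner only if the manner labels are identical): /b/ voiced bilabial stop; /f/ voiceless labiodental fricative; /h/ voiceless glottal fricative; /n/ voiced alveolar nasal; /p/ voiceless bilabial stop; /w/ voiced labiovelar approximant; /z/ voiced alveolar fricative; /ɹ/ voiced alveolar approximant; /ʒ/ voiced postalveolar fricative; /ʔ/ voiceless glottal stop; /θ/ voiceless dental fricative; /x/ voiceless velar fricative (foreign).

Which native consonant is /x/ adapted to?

/h/ is closest: same manner (fricative), place distance 2 (velar→glottal), same voicing; total 2. Next closest is /ʒ/ at distance 3.

h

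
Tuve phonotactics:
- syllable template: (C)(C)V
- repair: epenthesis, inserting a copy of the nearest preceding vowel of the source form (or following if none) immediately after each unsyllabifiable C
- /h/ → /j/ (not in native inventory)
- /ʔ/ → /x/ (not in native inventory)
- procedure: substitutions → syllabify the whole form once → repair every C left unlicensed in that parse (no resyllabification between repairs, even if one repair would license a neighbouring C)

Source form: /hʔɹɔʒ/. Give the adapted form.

jɔxɹɔʒɔ

Substitution: /h/ → /j/, /ʔ/ → /x/, giving /jxɹɔʒ/.
The consonants /j/, /ʒ/ cannot be parsed into a legal (C)(C)V syllable (no codas are permitted; onsets may contain at most 2 consonants).
Inserting the epenthetic vowel yields /j/ → /jɔ/, /ʒ/ → /ʒɔ/.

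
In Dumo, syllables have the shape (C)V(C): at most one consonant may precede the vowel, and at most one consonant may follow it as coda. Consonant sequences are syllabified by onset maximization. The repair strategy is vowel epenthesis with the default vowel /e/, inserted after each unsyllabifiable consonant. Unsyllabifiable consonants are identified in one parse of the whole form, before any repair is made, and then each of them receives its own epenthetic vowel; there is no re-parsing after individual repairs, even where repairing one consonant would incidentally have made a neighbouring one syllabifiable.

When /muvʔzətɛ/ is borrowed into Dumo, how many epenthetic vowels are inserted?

1

The unsyllabifiable consonants are /ʔ/; each receives one epenthetic vowel.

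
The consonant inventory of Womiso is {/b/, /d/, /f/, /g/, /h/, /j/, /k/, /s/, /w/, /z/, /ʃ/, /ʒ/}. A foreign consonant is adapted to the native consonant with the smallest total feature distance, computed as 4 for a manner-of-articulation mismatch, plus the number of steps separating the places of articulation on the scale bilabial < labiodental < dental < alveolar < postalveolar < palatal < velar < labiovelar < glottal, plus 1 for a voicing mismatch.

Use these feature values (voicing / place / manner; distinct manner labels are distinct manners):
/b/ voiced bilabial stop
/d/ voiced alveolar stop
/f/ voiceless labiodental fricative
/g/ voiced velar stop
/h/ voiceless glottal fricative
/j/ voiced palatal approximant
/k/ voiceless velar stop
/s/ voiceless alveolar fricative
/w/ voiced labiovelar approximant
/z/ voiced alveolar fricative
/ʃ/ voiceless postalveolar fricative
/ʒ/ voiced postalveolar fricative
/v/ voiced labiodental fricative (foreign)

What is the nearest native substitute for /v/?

f

/f/ is closest: same manner (fricative), place distance 0 (labiodental→labiodental), voicing differs (+1); total 1. Next closest is /z/ at distance 2.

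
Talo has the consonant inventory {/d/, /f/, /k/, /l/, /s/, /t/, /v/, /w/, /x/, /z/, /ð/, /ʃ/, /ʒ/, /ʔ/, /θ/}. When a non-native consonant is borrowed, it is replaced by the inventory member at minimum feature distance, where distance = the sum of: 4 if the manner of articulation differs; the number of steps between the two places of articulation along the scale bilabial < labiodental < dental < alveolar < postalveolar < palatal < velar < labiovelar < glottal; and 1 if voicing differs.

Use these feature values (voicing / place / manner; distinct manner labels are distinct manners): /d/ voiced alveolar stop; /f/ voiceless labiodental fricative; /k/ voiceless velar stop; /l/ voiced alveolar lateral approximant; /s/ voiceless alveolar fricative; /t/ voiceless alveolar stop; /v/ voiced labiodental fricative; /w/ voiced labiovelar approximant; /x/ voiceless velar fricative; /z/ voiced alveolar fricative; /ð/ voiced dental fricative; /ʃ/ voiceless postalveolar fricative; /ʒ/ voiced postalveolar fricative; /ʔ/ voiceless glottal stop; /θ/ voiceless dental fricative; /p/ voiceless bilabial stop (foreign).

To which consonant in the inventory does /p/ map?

t

/t/ is closest: same manner (stop), place distance 3 (bilabial→alveolar), same voicing; total 3. Next closest is /d/ at distance 4.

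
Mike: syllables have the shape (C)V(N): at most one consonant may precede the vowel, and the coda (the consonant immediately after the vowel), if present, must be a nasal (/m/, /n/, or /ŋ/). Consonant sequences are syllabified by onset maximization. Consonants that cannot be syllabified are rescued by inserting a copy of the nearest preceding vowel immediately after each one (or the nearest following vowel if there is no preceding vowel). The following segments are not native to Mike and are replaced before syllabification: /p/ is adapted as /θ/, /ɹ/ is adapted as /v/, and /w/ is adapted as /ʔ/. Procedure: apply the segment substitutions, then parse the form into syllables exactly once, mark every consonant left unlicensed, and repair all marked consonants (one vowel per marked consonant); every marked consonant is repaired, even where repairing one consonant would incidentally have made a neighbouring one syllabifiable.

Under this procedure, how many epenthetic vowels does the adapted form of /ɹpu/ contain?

After substitution the input is /vθu/.
The unsyllabifiable consonants are /v/; each receives one epenthetic vowel.

1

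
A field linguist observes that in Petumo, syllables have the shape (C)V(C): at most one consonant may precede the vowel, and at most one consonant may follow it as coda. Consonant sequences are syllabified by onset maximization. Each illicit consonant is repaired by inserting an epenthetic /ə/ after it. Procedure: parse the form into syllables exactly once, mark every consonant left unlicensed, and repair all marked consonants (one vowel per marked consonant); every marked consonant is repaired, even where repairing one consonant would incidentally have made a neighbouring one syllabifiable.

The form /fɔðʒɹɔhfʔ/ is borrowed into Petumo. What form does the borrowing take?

The consonants /ʒ/, /f/, /ʔ/ cannot be parsed into a legal (C)V(C) syllable (at most one coda consonant is licensed; onsets are limited to one consonant).
Inserting the epenthetic vowel yields /ʒ/ → /ʒə/, /f/ → /fə/, /ʔ/ → /ʔə/.

fɔðʒəɹɔhfəʔə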